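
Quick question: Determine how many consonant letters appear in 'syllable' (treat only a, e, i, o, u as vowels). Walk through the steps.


Consonants in 'syllable': s, y, l, l, b, l = 6 consonants.

6


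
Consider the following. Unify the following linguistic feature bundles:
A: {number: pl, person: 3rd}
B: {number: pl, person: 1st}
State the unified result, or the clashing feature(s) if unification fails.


Compare features:
number: A=pl vs B=pl -> unified: pl
person: A=3rd vs B=1st -> CLASH
Clash detected on feature 'person' (3rd vs 1st); unification fails.

CLASH on 'person' (3rd vs 1st)


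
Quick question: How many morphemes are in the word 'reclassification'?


Decomposition: re- (prefix) + class (root) + -ify (suffix) + -ation (suffix) = 4 morpheme(s)

4 morphemes


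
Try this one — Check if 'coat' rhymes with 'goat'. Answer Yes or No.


Rime (stressed vowel + following sounds) of 'coat': -oat = /oʊt/
Rime of 'goat': -oat = /oʊt/
/oʊt/ and /oʊt/ are the same ending sound, so the words rhyme.

Yes


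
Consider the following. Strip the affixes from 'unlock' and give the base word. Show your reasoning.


Remove prefix 'un' from 'unlock' to get root 'lock'.

lock


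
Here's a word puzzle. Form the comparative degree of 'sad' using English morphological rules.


Apply comparative formation (double final consonant, add -er): 'sad' -> 'sadder'.

sadder


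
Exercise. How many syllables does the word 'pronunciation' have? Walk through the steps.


Break 'pronunciation' into syllables: pro-nun-ci-a-tion -> pro | nun | ci | a | tion = 5 syllables

5 syllables


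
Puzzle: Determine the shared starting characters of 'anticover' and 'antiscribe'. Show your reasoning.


Compare from the start: 4 characters match: 'anti'. Mismatch at position 5: 'c' vs 's'.

anti


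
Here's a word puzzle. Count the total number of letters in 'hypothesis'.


Spell out 'hypothesis' and number each letter: h(1), y(2), p(3), o(4), t(5), h(6), e(7), s(8), i(9), s(10). Total: 10 letters.

10


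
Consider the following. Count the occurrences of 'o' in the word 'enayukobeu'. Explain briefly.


Letter 'o' in 'enayukobeu': found at position(s) 7 = 1 occurrence(s).

1


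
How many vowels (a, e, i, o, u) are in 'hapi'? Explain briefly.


Vowels in 'hapi': a, i = 2 vowels.

2


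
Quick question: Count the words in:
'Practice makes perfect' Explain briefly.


Split into words: Practice | makes | perfect = 3 words.

3


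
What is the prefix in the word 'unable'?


The word 'unable' = 'un' (prefix) + 'able' (root). The prefix is 'un'.

un


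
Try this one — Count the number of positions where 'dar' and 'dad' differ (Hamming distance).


Alignment:
Position 1: 'd' vs 'd' = match
Position 2: 'a' vs 'a' = match
Position 3: 'r' vs 'd' = DIFFER
Total differences: 1

1


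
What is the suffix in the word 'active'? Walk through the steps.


The word 'active' = 'act' (root) + '-ive' (suffix). The suffix is '-ive'.

ive


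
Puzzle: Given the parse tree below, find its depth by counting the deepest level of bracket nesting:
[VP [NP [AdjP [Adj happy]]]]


Count bracket nesting levels:
'[' at pos 0: depth = 1
'[' at pos 4: depth = 2
'[' at pos 8: depth = 3
'[' at pos 14: depth = 4
Maximum depth reached: 4

4


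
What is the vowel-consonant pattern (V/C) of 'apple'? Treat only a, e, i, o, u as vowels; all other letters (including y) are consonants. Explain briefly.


Letter mapping: a = V, p = C, p = C, l = C, e = V.

VCCCV


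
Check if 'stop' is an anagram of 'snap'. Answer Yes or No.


Sorted letters of 'stop': 'opst'
Sorted letters of 'snap': 'anps'
They do not match.

No


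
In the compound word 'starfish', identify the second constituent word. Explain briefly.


Split 'starfish' into 'star' + 'fish'. The second part is 'fish'.

fish


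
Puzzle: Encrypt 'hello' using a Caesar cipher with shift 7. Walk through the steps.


Shift each letter by 7: h -> o, e -> l, l -> s, l -> s, o -> v. Result: 'olssv'.

olssv


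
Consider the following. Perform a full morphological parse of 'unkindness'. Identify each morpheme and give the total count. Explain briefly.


Step 1: Identify prefix: 'un' (meaning: not/reverse)
Step 2: Identify root: 'kind'
Step 3: Identify suffix(es): 'ness'
Decomposition: un- (prefix: not/reverse) + kind (root) + -ness (suffix: state of)
Total morphemes: 3

3 morphemes (un- (prefix: not/reverse) + kind (root) + -ness (suffix: state of))


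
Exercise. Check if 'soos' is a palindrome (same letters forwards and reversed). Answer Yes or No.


Forward: 'soos'
Reversed: 'soos'
They are identical.

Yes


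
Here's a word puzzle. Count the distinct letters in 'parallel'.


Unique letters in 'parallel': {a, e, l, p, r} = 5 distinct letters.

5


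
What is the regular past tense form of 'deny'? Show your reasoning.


Apply rule: Change -y to -ied. 'deny' becomes 'denied'.

denied


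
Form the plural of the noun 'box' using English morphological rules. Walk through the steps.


Apply rule: Add -es (sibilant/fricative ending). 'box' becomes 'boxes'.

boxes


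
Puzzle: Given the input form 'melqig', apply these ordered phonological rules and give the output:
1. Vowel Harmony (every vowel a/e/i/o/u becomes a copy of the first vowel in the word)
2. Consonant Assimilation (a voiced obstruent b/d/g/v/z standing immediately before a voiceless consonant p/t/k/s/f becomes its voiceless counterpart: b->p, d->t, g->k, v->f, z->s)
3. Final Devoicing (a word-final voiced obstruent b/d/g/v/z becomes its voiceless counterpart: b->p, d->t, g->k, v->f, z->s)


Starting form: 'melqig'
Rule 1: Vowel Harmony: all vowels become 'e' (matching first vowel). 'melqig' -> 'melqeg'
Rule 2: Consonant Assimilation: no voiced obstruent (b/d/g/v/z) stands immediately before a voiceless consonant (p/t/k/s/f). No change.
Rule 3: Final Devoicing: word-final voiced obstruent 'g' becomes voiceless 'k'. 'melqeg' -> 'melqek'
Final form: 'melqek'

melqek


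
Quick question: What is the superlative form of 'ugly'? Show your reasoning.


Apply superlative formation (consonant + y: change y to i, add -est): 'ugly' -> 'ugliest'.

ugliest


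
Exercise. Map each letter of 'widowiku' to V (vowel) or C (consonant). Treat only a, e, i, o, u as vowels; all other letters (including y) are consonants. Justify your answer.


Letter mapping: w = C, i = V, d = C, o = V, w = C, i = V, k = C, u = V.

CVCVCVCV


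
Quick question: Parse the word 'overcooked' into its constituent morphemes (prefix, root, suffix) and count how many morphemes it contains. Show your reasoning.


Step 1: Identify prefix: 'over' (meaning: excessively)
Step 2: Identify root: 'cook'
Step 3: Identify suffix(es): 'ed'
Decomposition: over- (prefix: excessively) + cook (root) + -ed (suffix: past)
Total morphemes: 3

3 morphemes (over- (prefix: excessively) + cook (root) + -ed (suffix: past))


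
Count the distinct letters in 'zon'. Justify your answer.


Unique letters in 'zon': {n, o, z} = 3 distinct letters.

3


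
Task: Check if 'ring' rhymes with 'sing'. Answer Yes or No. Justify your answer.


Rime (stressed vowel + following sounds) of 'ring': -ing = /ɪŋ/
Rime of 'sing': -ing = /ɪŋ/
/ɪŋ/ and /ɪŋ/ are the same ending sound, so the words rhyme.

Yes


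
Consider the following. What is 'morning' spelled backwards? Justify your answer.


Reverse 'morning' character by character: 'gninrom'.

gninrom


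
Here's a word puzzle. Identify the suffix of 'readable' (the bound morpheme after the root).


The word 'readable' = 'read' (root) + '-able' (suffix). The suffix is '-able'.

able


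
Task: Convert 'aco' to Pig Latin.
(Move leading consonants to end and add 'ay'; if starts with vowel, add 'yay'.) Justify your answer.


'aco' starts with a vowel, so add 'yay': 'acoyay'.

acoyay


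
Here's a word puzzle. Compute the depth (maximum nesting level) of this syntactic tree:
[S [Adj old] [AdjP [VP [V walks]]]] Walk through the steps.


Count bracket nesting levels:
'[' at pos 0: depth = 1
'[' at pos 3: depth = 2
'[' at pos 13: depth = 2
'[' at pos 19: depth = 3
'[' at pos 23: depth = 4
Maximum depth reached: 4

4


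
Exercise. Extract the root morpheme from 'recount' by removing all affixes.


Remove prefix 're' from 'recount' to get root 'count'.

count


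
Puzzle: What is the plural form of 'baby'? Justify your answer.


Apply rule: Change -y to -ies (consonant + y). 'baby' becomes 'babies'.

babies


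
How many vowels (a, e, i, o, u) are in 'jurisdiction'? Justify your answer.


Vowels in 'jurisdiction': u, i, i, i, o = 5 vowels.

5


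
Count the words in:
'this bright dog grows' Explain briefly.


Split into words: this | bright | dog | grows = 4 words.

4


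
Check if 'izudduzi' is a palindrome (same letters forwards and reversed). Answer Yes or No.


Forward: 'izudduzi'
Reversed: 'izudduzi'
They are identical.

Yes


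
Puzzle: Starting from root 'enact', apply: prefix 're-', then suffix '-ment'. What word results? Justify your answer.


Step 1: Add prefix 're-' to 'enact' = 'reenact'
Step 2: Add suffix '-ment' to 'reenact' = 'reenactment'

reenactment


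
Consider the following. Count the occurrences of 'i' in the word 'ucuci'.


Letter 'i' in 'ucuci': found at position(s) 5 = 1 occurrence(s).

1


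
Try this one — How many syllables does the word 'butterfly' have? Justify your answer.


Break 'butterfly' into syllables: but-ter-fly -> but | ter | fly = 3 syllables

3 syllables


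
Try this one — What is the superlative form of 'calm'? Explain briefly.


Apply superlative formation (add -est): 'calm' -> 'calmest'.

calmest


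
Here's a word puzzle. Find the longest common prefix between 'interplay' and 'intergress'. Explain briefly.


Compare from the start: 5 characters match: 'inter'. Mismatch at position 6: 'p' vs 'g'.

inter


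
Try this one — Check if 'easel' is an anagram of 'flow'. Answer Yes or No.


Sorted letters of 'easel': 'aeels'
Sorted letters of 'flow': 'flow'
They do not match.

No


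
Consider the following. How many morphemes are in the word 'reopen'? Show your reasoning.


Decomposition: re- (prefix) + open (root) = 2 morpheme(s)

2 morphemes


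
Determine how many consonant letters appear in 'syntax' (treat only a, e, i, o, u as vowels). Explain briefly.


Consonants in 'syntax': s, y, n, t, x = 5 consonants.

5


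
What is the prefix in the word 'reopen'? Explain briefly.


The word 'reopen' = 're' (prefix) + 'open' (root). The prefix is 're'.

re


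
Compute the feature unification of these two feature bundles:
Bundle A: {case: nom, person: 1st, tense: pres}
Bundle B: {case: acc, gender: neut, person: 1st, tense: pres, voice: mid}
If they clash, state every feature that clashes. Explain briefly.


Compare features:
case: A=nom vs B=acc -> CLASH
gender: A=_ vs B=neut -> unified: neut
person: A=1st vs B=1st -> unified: 1st
tense: A=pres vs B=pres -> unified: pres
voice: A=_ vs B=mid -> unified: mid
Clash detected on feature 'case' (nom vs acc); unification fails.

CLASH on 'case' (nom vs acc)


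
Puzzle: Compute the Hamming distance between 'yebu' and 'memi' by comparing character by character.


Alignment:
Position 1: 'y' vs 'm' = DIFFER
Position 2: 'e' vs 'e' = match
Position 3: 'b' vs 'm' = DIFFER
Position 4: 'u' vs 'i' = DIFFER
Total differences: 3

3


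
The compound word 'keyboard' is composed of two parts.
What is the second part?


Split 'keyboard' into 'key' + 'board'. The second part is 'board'.

board


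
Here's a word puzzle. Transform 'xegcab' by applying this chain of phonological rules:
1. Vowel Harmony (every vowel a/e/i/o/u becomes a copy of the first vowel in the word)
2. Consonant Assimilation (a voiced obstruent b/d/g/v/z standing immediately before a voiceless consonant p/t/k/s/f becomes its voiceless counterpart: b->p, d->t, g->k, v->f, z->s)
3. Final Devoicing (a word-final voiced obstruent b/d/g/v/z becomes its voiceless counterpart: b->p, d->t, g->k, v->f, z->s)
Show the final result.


Starting form: 'xegcab'
Rule 1: Vowel Harmony: all vowels become 'e' (matching first vowel). 'xegcab' -> 'xegceb'
Rule 2: Consonant Assimilation: no voiced obstruent (b/d/g/v/z) stands immediately before a voiceless consonant (p/t/k/s/f). No change.
Rule 3: Final Devoicing: word-final voiced obstruent 'b' becomes voiceless 'p'. 'xegceb' -> 'xegcep'
Final form: 'xegcep'

xegcep


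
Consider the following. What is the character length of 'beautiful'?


Spell out 'beautiful' and number each letter: b(1), e(2), a(3), u(4), t(5), i(6), f(7), u(8), l(9). Total: 9 letters.

9


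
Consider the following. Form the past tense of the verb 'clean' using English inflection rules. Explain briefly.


Apply rule: Add -ed. 'clean' becomes 'cleaned'.

cleaned


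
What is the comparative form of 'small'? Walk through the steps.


Apply comparative formation (add -er): 'small' -> 'smaller'.

smaller


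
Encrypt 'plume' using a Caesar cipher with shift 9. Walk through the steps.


Shift each letter by 9: p -> y, l -> u, u -> d, m -> v, e -> n. Result: 'yudvn'.

yudvn


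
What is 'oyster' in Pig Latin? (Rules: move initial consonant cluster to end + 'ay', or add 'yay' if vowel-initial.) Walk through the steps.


'oyster' starts with a vowel, so add 'yay': 'oysteryay'.

oysteryay


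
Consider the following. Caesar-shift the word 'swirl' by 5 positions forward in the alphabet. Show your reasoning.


Shift each letter by 5: s -> x, w -> b, i -> n, r -> w, l -> q. Result: 'xbnwq'.

xbnwq


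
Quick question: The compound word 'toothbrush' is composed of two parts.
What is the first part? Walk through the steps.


Split 'toothbrush' into 'tooth' + 'brush'. The first part is 'tooth'.

tooth


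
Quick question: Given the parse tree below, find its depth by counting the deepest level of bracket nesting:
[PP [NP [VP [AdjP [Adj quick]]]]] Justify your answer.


Count bracket nesting levels:
'[' at pos 0: depth = 1
'[' at pos 4: depth = 2
'[' at pos 8: depth = 3
'[' at pos 12: depth = 4
'[' at pos 18: depth = 5
Maximum depth reached: 5

5


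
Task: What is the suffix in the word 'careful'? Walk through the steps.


The word 'careful' = 'care' (root) + '-ful' (suffix). The suffix is '-ful'.

ful


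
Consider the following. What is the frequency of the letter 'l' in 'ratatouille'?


Letter 'l' in 'ratatouille': found at position(s) 9, 10 = 2 occurrence(s).

2


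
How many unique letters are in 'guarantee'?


Unique letters in 'guarantee': {a, e, g, n, r, t, u} = 7 distinct letters.

7


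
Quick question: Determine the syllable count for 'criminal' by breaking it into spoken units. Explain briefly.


Break 'criminal' into syllables: crim-i-nal -> crim | i | nal = 3 syllables

3 syllables


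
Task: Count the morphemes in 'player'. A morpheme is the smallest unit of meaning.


Decomposition: play (root) + -er (suffix) = 2 morpheme(s)

2 morphemes


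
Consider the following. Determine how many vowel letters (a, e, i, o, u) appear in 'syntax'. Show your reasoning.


Vowels in 'syntax': a = 1 vowels.

1


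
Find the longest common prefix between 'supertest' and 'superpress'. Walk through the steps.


Compare from the start: 5 characters match: 'super'. Mismatch at position 6: 't' vs 'p'.

super


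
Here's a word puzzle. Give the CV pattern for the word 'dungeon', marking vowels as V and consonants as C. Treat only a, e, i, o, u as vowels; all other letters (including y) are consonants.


Letter mapping: d = C, u = V, n = C, g = C, e = V, o = V, n = C.

CVCCVVC


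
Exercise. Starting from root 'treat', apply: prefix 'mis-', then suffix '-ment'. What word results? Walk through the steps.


Step 1: Add prefix 'mis-' to 'treat' = 'mistreat'
Step 2: Add suffix '-ment' to 'mistreat' = 'mistreatment'

mistreatment


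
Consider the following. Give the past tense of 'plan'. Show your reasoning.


Apply rule: Double final consonant and add -ed. 'plan' becomes 'planned'.

planned


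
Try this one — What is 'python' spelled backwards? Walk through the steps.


Reverse 'python' character by character: 'nohtyp'.

nohtyp


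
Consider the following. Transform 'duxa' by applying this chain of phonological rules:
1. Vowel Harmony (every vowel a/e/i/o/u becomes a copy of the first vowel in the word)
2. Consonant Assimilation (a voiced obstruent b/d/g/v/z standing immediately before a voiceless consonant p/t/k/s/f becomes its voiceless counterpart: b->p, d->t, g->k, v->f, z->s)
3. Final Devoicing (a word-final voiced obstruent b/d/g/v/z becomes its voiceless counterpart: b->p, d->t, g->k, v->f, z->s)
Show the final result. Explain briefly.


Starting form: 'duxa'
Rule 1: Vowel Harmony: all vowels become 'u' (matching first vowel). 'duxa' -> 'duxu'
Rule 2: Consonant Assimilation: no voiced obstruent (b/d/g/v/z) stands immediately before a voiceless consonant (p/t/k/s/f). No change.
Rule 3: Final Devoicing: the word ends in the vowel 'u', not a consonant. No change.
Final form: 'duxu'

duxu


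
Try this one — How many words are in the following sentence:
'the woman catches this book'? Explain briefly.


Split into words: the | woman | catches | this | book = 5 words.

5


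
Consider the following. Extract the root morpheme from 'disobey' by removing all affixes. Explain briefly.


Remove prefix 'dis' from 'disobey' to get root 'obey'.

obey


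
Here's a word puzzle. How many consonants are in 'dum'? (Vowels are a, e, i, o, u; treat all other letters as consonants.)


Consonants in 'dum': d, m = 2 consonants.

2


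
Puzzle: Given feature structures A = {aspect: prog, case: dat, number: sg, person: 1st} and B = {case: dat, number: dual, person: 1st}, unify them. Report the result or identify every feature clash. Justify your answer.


Compare features:
aspect: A=prog vs B=_ -> unified: prog
case: A=dat vs B=dat -> unified: dat
number: A=sg vs B=dual -> CLASH
person: A=1st vs B=1st -> unified: 1st
Clash detected on feature 'number' (sg vs dual); unification fails.

CLASH on 'number' (sg vs dual)


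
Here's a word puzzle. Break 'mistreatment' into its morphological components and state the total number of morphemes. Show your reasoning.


Step 1: Identify prefix: 'mis' (meaning: wrongly)
Step 2: Identify root: 'treat'
Step 3: Identify suffix(es): 'ment'
Decomposition: mis- (prefix: wrongly) + treat (root) + -ment (suffix: action/result)
Total morphemes: 3

3 morphemes (mis- (prefix: wrongly) + treat (root) + -ment (suffix: action/result))


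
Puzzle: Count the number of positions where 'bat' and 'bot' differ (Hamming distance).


Alignment:
Position 1: 'b' vs 'b' = match
Position 2: 'a' vs 'o' = DIFFER
Position 3: 't' vs 't' = match
Total differences: 1

1


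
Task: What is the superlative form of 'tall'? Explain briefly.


Apply superlative formation (add -est): 'tall' -> 'tallest'.

tallest


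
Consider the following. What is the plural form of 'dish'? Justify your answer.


Apply rule: Add -es (sibilant/fricative ending). 'dish' becomes 'dishes'.

dishes


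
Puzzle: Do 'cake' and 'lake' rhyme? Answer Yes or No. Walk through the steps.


Rime (stressed vowel + following sounds) of 'cake': -ake = /eɪk/
Rime of 'lake': -ake = /eɪk/
/eɪk/ and /eɪk/ are the same ending sound, so the words rhyme.

Yes


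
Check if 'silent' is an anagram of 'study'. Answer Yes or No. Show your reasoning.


Sorted letters of 'silent': 'eilnst'
Sorted letters of 'study': 'dstuy'
They do not match.

No


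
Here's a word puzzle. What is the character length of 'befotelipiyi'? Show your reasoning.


Spell out 'befotelipiyi' and number each letter: b(1), e(2), f(3), o(4), t(5), e(6), l(7), i(8), p(9), i(10), y(11), i(12). Total: 12 letters.

12


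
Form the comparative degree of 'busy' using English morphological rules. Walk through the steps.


Apply comparative formation (consonant + y: change y to i, add -er): 'busy' -> 'busier'.

busier


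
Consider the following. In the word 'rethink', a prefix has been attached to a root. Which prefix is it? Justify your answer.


The word 'rethink' = 're' (prefix) + 'think' (root). The prefix is 're'.

re


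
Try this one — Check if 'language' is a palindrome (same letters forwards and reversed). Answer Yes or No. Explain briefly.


Forward: 'language'
Reversed: 'egaugnal'
They differ.

No


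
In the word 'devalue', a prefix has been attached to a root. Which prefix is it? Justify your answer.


The word 'devalue' = 'de' (prefix) + 'value' (root). The prefix is 'de'.

de


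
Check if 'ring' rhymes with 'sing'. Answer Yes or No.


Rime (stressed vowel + following sounds) of 'ring': -ing = /ɪŋ/
Rime of 'sing': -ing = /ɪŋ/
/ɪŋ/ and /ɪŋ/ are the same ending sound, so the words rhyme.

Yes


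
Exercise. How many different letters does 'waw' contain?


Unique letters in 'waw': {a, w} = 2 distinct letters.

2


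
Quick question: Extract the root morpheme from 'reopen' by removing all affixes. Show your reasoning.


Remove prefix 're' from 'reopen' to get root 'open'.

open


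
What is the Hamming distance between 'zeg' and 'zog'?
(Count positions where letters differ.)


Alignment:
Position 1: 'z' vs 'z' = match
Position 2: 'e' vs 'o' = DIFFER
Position 3: 'g' vs 'g' = match
Total differences: 1

1


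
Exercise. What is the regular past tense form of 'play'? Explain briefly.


Apply rule: Add -ed. 'play' becomes 'played'.

played


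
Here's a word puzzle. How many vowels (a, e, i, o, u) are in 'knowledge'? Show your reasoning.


Vowels in 'knowledge': o, e, e = 3 vowels.

3


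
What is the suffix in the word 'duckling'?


The word 'duckling' = 'duck' (root) + '-ling' (suffix). The suffix is '-ling'.

ling


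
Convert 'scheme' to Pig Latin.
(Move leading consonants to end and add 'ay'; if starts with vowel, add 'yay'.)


'scheme': move consonant cluster 'sch' to end and add 'ay': 'emeschay'.

emeschay


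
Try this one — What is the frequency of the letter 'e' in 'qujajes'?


Letter 'e' in 'qujajes': found at position(s) 6 = 1 occurrence(s).

1


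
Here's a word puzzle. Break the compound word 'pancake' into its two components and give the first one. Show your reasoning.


Split 'pancake' into 'pan' + 'cake'. The first part is 'pan'.

pan


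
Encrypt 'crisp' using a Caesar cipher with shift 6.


Shift each letter by 6: c -> i, r -> x, i -> o, s -> y, p -> v. Result: 'ixoyv'.

ixoyv


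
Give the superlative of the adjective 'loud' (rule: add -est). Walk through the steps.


Apply superlative formation (add -est): 'loud' -> 'loudest'.

loudest


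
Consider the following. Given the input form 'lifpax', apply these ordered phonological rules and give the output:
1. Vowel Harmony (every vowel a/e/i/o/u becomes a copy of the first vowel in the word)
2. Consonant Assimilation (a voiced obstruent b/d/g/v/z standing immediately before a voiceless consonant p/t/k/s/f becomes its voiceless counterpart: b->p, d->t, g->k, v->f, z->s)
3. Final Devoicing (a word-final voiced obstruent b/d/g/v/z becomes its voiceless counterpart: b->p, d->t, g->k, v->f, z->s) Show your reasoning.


Starting form: 'lifpax'
Rule 1: Vowel Harmony: all vowels become 'i' (matching first vowel). 'lifpax' -> 'lifpix'
Rule 2: Consonant Assimilation: no voiced obstruent (b/d/g/v/z) stands immediately before a voiceless consonant (p/t/k/s/f). No change.
Rule 3: Final Devoicing: final consonant 'x' is not one of the voiced obstruents b/d/g/v/z. No change.
Final form: 'lifpix'

lifpix


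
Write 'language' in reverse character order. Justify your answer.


Reverse 'language' character by character: 'egaugnal'.

egaugnal


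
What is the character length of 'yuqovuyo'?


Spell out 'yuqovuyo' and number each letter: y(1), u(2), q(3), o(4), v(5), u(6), y(7), o(8). Total: 8 letters.

8


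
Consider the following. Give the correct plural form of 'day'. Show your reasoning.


Apply rule: Add -s. 'day' becomes 'days'.

days


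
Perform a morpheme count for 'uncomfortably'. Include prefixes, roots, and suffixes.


Decomposition: un- (prefix) + comfort (root) + -able (suffix) + -ly (suffix) = 4 morpheme(s)

4 morphemes


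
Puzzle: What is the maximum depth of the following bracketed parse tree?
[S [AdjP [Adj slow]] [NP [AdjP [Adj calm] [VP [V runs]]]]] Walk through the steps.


Count bracket nesting levels:
'[' at pos 0: depth = 1
'[' at pos 3: depth = 2
'[' at pos 9: depth = 3
'[' at pos 21: depth = 2
'[' at pos 25: depth = 3
'[' at pos 31: depth = 4
'[' at pos 42: depth = 4
'[' at pos 46: depth = 5
Maximum depth reached: 5

5


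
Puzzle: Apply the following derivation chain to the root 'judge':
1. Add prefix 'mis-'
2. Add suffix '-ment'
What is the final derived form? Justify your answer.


Step 1: Add prefix 'mis-' to 'judge' = 'misjudge'
Step 2: Add suffix '-ment' to 'misjudge' = 'misjudgment'

misjudgment


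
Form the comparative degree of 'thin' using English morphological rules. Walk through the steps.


Apply comparative formation (double final consonant, add -er): 'thin' -> 'thinner'.

thinner


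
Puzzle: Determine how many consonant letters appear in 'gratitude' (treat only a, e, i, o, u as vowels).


Consonants in 'gratitude': g, r, t, t, d = 5 consonants.

5


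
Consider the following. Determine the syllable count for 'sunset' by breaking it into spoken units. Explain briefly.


Break 'sunset' into syllables: sun-set -> sun | set = 2 syllables

2 syllables


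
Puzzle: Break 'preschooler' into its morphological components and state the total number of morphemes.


Step 1: Identify prefix: 'pre' (meaning: before)
Step 2: Identify root: 'school'
Step 3: Identify suffix(es): 'er'
Decomposition: pre- (prefix: before) + school (root) + -er (suffix: one who)
Total morphemes: 3

3 morphemes (pre- (prefix: before) + school (root) + -er (suffix: one who))


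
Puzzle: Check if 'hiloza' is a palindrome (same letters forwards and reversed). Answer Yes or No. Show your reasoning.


Forward: 'hiloza'
Reversed: 'azolih'
They differ.

No


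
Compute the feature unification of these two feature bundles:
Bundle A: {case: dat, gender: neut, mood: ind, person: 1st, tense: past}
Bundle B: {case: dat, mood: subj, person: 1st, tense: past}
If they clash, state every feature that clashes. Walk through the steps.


Compare features:
case: A=dat vs B=dat -> unified: dat
gender: A=neut vs B=_ -> unified: neut
mood: A=ind vs B=subj -> CLASH
person: A=1st vs B=1st -> unified: 1st
tense: A=past vs B=past -> unified: past
Clash detected on feature 'mood' (ind vs subj); unification fails.

CLASH on 'mood' (ind vs subj)


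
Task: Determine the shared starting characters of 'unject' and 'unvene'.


Compare from the start: 2 characters match: 'un'. Mismatch at position 3: 'j' vs 'v'.

un


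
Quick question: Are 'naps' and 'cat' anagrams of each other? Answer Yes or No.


Sorted letters of 'naps': 'anps'
Sorted letters of 'cat': 'act'
They do not match.

No


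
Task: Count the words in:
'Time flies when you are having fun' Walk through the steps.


Split into words: Time | flies | when | you | are | having | fun = 7 words.

7


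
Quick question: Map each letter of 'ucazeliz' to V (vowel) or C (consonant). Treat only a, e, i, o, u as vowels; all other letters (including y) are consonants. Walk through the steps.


Letter mapping: u = V, c = C, a = V, z = C, e = V, l = C, i = V, z = C.

VCVCVCVC


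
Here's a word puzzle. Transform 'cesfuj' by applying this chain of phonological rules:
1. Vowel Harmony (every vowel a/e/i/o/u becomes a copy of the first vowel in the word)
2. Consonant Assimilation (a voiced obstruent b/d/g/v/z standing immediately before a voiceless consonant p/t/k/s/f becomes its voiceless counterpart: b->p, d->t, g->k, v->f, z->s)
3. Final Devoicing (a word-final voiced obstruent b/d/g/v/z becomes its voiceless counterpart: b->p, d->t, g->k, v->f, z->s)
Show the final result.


Starting form: 'cesfuj'
Rule 1: Vowel Harmony: all vowels become 'e' (matching first vowel). 'cesfuj' -> 'cesfej'
Rule 2: Consonant Assimilation: no voiced obstruent (b/d/g/v/z) stands immediately before a voiceless consonant (p/t/k/s/f). No change.
Rule 3: Final Devoicing: final consonant 'j' is not one of the voiced obstruents b/d/g/v/z. No change.
Final form: 'cesfej'

cesfej


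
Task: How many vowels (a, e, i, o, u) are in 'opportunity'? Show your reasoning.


Vowels in 'opportunity': o, o, u, i = 4 vowels.

4


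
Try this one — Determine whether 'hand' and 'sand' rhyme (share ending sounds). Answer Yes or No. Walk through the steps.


Rime (stressed vowel + following sounds) of 'hand': -and = /ænd/
Rime of 'sand': -and = /ænd/
/ænd/ and /ænd/ are the same ending sound, so the words rhyme.

Yes


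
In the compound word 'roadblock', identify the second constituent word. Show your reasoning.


Split 'roadblock' into 'road' + 'block'. The second part is 'block'.

block


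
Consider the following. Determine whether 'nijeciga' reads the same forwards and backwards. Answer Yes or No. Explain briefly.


Forward: 'nijeciga'
Reversed: 'agicejin'
They differ.

No


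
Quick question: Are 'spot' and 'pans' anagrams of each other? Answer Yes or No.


Sorted letters of 'spot': 'opst'
Sorted letters of 'pans': 'anps'
They do not match.

No


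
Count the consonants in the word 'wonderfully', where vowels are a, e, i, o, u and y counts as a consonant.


Consonants in 'wonderfully': w, n, d, r, f, l, l, y = 8 consonants.

8


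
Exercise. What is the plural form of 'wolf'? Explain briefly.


Apply rule: Change -f to -ves. 'wolf' becomes 'wolves'.

wolves


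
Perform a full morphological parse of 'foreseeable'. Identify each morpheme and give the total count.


Step 1: Identify prefix: 'fore' (meaning: before/front)
Step 2: Identify root: 'see'
Step 3: Identify suffix(es): 'able'
Decomposition: fore- (prefix: before/front) + see (root) + -able (suffix: capable of)
Total morphemes: 3

3 morphemes (fore- (prefix: before/front) + see (root) + -able (suffix: capable of))


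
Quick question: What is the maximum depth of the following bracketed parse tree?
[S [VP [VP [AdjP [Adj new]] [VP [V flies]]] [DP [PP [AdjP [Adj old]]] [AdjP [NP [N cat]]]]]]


Count bracket nesting levels:
'[' at pos 0: depth = 1
'[' at pos 3: depth = 2
'[' at pos 7: depth = 3
'[' at pos 11: depth = 4
'[' at pos 17: depth = 5
'[' at pos 28: depth = 4
'[' at pos 32: depth = 5
'[' at pos 44: depth = 3
'[' at pos 48: depth = 4
'[' at pos 52: depth = 5
'[' at pos 58: depth = 6
'[' at pos 70: depth = 4
'[' at pos 76: depth = 5
'[' at pos 80: depth = 6
Maximum depth reached: 6

6


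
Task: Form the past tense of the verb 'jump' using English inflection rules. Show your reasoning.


Apply rule: Add -ed. 'jump' becomes 'jumped'.

jumped


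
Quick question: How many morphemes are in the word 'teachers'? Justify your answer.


Decomposition: teach (root) + -er (suffix) + -s (plural) = 3 morpheme(s)

3 morphemes


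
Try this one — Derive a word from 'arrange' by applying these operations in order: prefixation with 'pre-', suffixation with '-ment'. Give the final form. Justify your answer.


Step 1: Add prefix 'pre-' to 'arrange' = 'prearrange'
Step 2: Add suffix '-ment' to 'prearrange' = 'prearrangement'

prearrangement


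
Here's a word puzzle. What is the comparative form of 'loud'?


Apply comparative formation (add -er): 'loud' -> 'louder'.

louder


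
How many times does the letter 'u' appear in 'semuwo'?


Letter 'u' in 'semuwo': found at position(s) 4 = 1 occurrence(s).

1


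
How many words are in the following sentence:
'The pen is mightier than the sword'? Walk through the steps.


Split into words: The | pen | is | mightier | than | the | sword = 7 words.

7


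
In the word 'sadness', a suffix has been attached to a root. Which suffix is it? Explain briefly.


The word 'sadness' = 'sad' (root) + '-ness' (suffix). The suffix is '-ness'.

ness


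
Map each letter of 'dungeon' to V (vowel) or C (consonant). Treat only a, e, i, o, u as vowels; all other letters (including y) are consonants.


Letter mapping: d = C, u = V, n = C, g = C, e = V, o = V, n = C.

CVCCVVC


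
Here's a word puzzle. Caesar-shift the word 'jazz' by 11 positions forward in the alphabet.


Shift each letter by 11: j -> u, a -> l, z -> k, z -> k. Result: 'ulkk'.

ulkk


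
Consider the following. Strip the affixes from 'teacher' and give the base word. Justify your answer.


Remove suffix '-er' from 'teacher' to get root 'teach'.

teach


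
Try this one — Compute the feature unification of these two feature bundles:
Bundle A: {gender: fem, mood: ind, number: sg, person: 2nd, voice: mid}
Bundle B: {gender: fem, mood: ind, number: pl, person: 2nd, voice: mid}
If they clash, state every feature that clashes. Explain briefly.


Compare features:
gender: A=fem vs B=fem -> unified: fem
mood: A=ind vs B=ind -> unified: ind
number: A=sg vs B=pl -> CLASH
person: A=2nd vs B=2nd -> unified: 2nd
voice: A=mid vs B=mid -> unified: mid
Clash detected on feature 'number' (sg vs pl); unification fails.

CLASH on 'number' (sg vs pl)


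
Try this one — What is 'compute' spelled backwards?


Reverse 'compute' character by character: 'etupmoc'.

etupmoc


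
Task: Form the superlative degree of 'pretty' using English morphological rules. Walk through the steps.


Apply superlative formation (consonant + y: change y to i, add -est): 'pretty' -> 'prettiest'.

prettiest


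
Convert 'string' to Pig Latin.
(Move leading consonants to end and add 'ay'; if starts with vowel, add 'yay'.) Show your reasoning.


'string': move consonant cluster 'str' to end and add 'ay': 'ingstray'.

ingstray


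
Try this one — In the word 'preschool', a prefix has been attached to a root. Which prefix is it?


The word 'preschool' = 'pre' (prefix) + 'school' (root). The prefix is 'pre'.

pre


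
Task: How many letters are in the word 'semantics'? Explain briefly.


Spell out 'semantics' and number each letter: s(1), e(2), m(3), a(4), n(5), t(6), i(7), c(8), s(9). Total: 9 letters.

9


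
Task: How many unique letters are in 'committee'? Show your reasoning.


Unique letters in 'committee': {c, e, i, m, o, t} = 6 distinct letters.

6


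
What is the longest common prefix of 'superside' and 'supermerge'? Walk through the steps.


Compare from the start: 5 characters match: 'super'. Mismatch at position 6: 's' vs 'm'.

super


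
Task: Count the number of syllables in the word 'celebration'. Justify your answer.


Break 'celebration' into syllables: cel-e-bra-tion -> cel | e | bra | tion = 4 syllables

4 syllables


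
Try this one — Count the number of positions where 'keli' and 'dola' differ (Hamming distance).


Alignment:
Position 1: 'k' vs 'd' = DIFFER
Position 2: 'e' vs 'o' = DIFFER
Position 3: 'l' vs 'l' = match
Position 4: 'i' vs 'a' = DIFFER
Total differences: 3

3


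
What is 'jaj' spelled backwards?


Reverse 'jaj' character by character: 'jaj'.

jaj


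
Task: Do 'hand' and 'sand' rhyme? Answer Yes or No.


Rime (stressed vowel + following sounds) of 'hand': -and = /ænd/
Rime of 'sand': -and = /ænd/
/ænd/ and /ænd/ are the same ending sound, so the words rhyme.

Yes


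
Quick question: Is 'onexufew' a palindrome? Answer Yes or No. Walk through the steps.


Forward: 'onexufew'
Reversed: 'wefuxeno'
They differ.

No


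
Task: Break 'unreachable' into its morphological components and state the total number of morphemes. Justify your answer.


Step 1: Identify prefix: 'un' (meaning: not/reverse)
Step 2: Identify root: 'reach'
Step 3: Identify suffix(es): 'able'
Decomposition: un- (prefix: not/reverse) + reach (root) + -able (suffix: capable of)
Total morphemes: 3

3 morphemes (un- (prefix: not/reverse) + reach (root) + -able (suffix: capable of))


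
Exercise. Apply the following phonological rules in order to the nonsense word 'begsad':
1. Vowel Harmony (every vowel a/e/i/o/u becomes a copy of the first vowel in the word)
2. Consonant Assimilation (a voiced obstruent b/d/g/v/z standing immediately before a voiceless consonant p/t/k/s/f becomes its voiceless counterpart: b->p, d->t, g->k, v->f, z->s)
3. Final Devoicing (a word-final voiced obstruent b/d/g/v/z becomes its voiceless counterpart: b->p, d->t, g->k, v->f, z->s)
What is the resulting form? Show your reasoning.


Starting form: 'begsad'
Rule 1: Vowel Harmony: all vowels become 'e' (matching first vowel). 'begsad' -> 'begsed'
Rule 2: Consonant Assimilation: voiced obstruent before voiceless consonant becomes voiceless ('gs' -> 'ks'). 'begsed' -> 'beksed'
Rule 3: Final Devoicing: word-final voiced obstruent 'd' becomes voiceless 't'. 'beksed' -> 'bekset'
Final form: 'bekset'

bekset


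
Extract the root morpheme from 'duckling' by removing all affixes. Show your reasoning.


Remove suffix '-ling' from 'duckling' to get root 'duck'.

duck


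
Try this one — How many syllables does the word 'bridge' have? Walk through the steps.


Break 'bridge' into syllables: bridge -> bridge = 1 syllable

1 syllable


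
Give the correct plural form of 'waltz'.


Apply rule: Add -es (sibilant/fricative ending). 'waltz' becomes 'waltzes'.

waltzes


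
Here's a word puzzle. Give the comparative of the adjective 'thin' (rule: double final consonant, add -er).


Apply comparative formation (double final consonant, add -er): 'thin' -> 'thinner'.

thinner


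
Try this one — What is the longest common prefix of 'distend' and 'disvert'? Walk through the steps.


Compare from the start: 3 characters match: 'dis'. Mismatch at position 4: 't' vs 'v'.

dis


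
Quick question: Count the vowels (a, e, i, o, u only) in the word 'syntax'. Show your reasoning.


Vowels in 'syntax': a = 1 vowels.

1


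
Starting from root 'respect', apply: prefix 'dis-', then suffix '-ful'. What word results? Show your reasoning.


Step 1: Add prefix 'dis-' to 'respect' = 'disrespect'
Step 2: Add suffix '-ful' to 'disrespect' = 'disrespectful'

disrespectful


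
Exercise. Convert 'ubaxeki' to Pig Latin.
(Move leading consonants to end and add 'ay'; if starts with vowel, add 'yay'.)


'ubaxeki' starts with a vowel, so add 'yay': 'ubaxekiyay'.

ubaxekiyay


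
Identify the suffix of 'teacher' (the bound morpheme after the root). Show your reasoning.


The word 'teacher' = 'teach' (root) + '-er' (suffix). The suffix is '-er'.

er


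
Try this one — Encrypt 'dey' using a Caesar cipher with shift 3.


Shift each letter by 3: d -> g, e -> h, y -> b. Result: 'ghb'.

ghb


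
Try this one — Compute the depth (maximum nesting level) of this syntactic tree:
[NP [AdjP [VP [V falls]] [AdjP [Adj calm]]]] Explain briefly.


Count bracket nesting levels:
'[' at pos 0: depth = 1
'[' at pos 4: depth = 2
'[' at pos 10: depth = 3
'[' at pos 14: depth = 4
'[' at pos 25: depth = 3
'[' at pos 31: depth = 4
Maximum depth reached: 4

4


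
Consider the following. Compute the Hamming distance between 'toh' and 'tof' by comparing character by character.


Alignment:
Position 1: 't' vs 't' = match
Position 2: 'o' vs 'o' = match
Position 3: 'h' vs 'f' = DIFFER
Total differences: 1

1


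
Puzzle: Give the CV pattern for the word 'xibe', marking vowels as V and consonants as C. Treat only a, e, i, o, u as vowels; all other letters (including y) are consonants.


Letter mapping: x = C, i = V, b = C, e = V.

CVCV
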